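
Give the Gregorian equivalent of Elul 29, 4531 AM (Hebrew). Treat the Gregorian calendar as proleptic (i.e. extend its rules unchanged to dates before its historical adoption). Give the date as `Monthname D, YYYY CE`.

September 17, 771 CE

Both dates share Julian Day Number 2002921; in the Gregorian calendar that is 17 September 771 CE.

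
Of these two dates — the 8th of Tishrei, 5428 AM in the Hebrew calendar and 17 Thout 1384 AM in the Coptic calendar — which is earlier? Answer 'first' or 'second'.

second

First date → JDN 2330188; second date → JDN 2330187.
JDN 2330187 < JDN 2330188, so the second date is earlier.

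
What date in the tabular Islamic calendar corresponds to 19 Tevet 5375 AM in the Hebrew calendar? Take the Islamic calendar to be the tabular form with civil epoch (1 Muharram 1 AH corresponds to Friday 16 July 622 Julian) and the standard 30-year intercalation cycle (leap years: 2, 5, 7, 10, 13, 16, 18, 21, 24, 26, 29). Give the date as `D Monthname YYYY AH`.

19 Dhu al-Qa'dah 1023 AH

Both dates share Julian Day Number 2310916; in the tabular Islamic calendar that is 19 Dhu al-Qa'dah 1023 AH.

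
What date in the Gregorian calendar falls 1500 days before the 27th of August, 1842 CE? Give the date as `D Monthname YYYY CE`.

JDN of the 27th of August, 1842 CE = 2394075.
2394075 − 1500 = 2392575.
JDN 2392575 in the Gregorian calendar is 19 July 1838 CE.

19 July 1838 CE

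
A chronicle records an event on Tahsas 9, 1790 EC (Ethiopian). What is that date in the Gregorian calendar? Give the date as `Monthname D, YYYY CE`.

Julian Day Number of the source date = 2377751.
Converting JDN 2377751 to the Gregorian calendar gives 16 December 1797 CE.

December 16, 1797 CE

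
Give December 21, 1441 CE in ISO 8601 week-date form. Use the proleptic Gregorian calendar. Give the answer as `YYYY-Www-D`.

The weekday is Tuesday (ISO weekday 2).
That Tuesday belongs to ISO week 51 of ISO year 1441.

1441-W51-2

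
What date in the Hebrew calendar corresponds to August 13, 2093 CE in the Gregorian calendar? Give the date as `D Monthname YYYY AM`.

Both dates share Julian Day Number 2485738; in the Hebrew calendar that is 21 Av 5853 AM.

21 Av 5853 AM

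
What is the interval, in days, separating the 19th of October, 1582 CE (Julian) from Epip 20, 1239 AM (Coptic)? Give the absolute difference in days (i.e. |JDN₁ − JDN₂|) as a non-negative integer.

JDN of the first date = 2299175.
JDN of the second date = 2277528.
|2277528 − 2299175| = 21647.

21647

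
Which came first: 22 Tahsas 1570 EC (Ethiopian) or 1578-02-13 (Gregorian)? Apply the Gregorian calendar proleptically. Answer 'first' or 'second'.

Converting both to JDN: 2297409 vs 2297456; the smaller is the first.

first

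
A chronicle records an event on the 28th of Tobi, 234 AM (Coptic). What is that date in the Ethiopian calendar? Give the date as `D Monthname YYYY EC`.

28 Tir 510 EC

Julian Day Number of the source date = 1910280.
Converting JDN 1910280 to the Ethiopian calendar gives 28 Tir 510 EC.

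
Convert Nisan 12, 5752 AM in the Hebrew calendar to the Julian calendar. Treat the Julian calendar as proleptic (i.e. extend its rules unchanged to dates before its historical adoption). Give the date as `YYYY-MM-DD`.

The source date corresponds to 15 April 1992 in the Gregorian calendar (JDN 2448728).
That day falls on 2 April 1992 CE in the Julian calendar.

1992-04-02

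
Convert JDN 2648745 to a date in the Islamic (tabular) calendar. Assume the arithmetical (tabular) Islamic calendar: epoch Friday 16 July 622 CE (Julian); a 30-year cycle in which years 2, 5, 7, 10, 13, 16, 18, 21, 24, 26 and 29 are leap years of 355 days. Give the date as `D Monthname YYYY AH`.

18 Rabi' al-Awwal 1977 AH

The Gregorian equivalent of JDN 2648745 is 1 December 2539.
In the tabular Islamic calendar that day is 18 Rabi' al-Awwal 1977 AH.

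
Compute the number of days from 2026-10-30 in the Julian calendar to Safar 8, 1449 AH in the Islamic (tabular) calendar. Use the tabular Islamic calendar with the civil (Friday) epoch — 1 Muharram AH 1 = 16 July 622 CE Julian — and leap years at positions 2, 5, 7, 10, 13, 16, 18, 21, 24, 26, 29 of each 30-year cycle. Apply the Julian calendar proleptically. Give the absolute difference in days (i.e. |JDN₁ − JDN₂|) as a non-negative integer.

243

First date → JDN 2461357; second date → JDN 2461600.
The interval is |2461357 − 2461600| = 243 days.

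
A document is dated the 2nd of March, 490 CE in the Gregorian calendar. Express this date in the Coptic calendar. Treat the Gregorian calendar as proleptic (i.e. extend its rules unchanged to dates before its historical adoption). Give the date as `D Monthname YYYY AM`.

5 Paremhat 206 AM

Julian Day Number of the source date = 1900090.
Converting JDN 1900090 to the Coptic calendar gives 5 Paremhat 206 AM.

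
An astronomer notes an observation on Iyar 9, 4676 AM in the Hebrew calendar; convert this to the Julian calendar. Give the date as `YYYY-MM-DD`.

0916-04-14

Julian Day Number of the source date = 2055731.
Converting JDN 2055731 to the Julian calendar gives 14 April 916 CE.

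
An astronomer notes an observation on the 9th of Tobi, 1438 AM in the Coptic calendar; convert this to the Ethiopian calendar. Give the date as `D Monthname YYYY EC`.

Julian Day Number of the source date = 2350022.
Converting JDN 2350022 to the Ethiopian calendar gives 9 Tir 1714 EC.

9 Tir 1714 EC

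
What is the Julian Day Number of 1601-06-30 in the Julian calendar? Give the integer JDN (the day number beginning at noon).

Equivalently 10 July 1601 (Gregorian).
JDN 2400001 is 17 November 1858 CE (Gregorian), MJD 0; the target day is −93997 days from there, so JDN = 2306004.

2306004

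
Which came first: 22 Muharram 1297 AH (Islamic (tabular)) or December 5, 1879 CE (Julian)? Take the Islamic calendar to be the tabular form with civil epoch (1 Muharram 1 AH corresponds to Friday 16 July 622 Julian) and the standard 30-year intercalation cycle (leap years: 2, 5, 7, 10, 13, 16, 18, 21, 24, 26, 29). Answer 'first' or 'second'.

second

Converting both to JDN: 2407720 vs 2407701; the smaller is the second.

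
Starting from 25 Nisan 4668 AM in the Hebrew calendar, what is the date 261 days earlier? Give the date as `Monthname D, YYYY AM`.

Av 1, 4667 AM

Counting 261 days back from JDN 2052794 reaches JDN 2052533, which is Av 1, 4667 AM.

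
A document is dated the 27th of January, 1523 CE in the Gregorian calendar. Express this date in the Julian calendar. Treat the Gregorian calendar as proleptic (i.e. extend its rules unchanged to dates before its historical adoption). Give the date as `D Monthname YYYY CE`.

For dates in this range the Gregorian date is 10 days ahead of the Julian.
27 January 1523 Gregorian − 10 days → 17 January 1523 Julian.

17 January 1523 CE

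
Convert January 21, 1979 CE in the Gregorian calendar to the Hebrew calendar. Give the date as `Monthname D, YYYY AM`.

Tevet 22, 5739 AM

Julian Day Number of the source date = 2443895.
Converting JDN 2443895 to the Hebrew calendar gives 22 Tevet 5739 AM.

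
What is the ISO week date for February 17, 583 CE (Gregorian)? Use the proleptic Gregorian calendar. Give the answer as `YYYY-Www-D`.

0583-W08-1

The weekday is Monday (ISO weekday 1).
That Monday belongs to ISO week 8 of ISO year 583.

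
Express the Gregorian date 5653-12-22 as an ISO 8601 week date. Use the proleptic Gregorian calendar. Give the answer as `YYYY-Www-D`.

5653-W52-1

The weekday is Monday (ISO weekday 1).
That Monday belongs to ISO week 52 of ISO year 5653.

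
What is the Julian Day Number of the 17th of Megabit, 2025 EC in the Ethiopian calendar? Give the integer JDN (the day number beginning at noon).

In the Gregorian calendar the same day is 26 March 2033.
JDN 2451545 is 1 January 2000 CE (Gregorian); the target day is +12138 days from there, so JDN = 2463683.

2463683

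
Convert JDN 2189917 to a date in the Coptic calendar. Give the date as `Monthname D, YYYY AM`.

JDN 2189917 is 8 September 1283 in the proleptic Gregorian calendar.
In the Coptic calendar that day is Thout 3, 1000 AM.

Thout 3, 1000 AM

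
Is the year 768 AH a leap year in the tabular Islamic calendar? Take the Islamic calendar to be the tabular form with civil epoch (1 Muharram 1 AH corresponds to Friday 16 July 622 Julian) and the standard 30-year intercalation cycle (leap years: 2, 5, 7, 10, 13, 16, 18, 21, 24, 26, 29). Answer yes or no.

Year 768 AH is year 18 of its 30-year cycle; leap positions are 2, 5, 7, 10, 13, 16, 18, 21, 24, 26, 29, so it is a leap year (355 days).

yes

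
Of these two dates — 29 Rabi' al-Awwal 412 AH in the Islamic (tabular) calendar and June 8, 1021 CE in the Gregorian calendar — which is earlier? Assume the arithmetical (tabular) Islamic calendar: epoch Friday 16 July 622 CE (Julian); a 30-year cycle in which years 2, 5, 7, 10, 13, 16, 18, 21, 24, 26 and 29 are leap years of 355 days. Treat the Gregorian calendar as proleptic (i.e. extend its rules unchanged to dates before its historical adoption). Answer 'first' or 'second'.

First date → JDN 2094172; second date → JDN 2094131.
JDN 2094131 < JDN 2094172, so the second date is earlier.

second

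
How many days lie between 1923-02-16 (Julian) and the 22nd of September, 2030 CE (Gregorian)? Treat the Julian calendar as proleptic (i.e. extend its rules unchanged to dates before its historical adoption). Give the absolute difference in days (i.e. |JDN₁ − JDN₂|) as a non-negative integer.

39287

First date → JDN 2423480; second date → JDN 2462767.
The interval is |2423480 − 2462767| = 39287 days.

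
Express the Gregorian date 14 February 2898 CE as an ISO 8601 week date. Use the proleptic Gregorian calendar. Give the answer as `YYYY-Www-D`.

2898-W07-5

The weekday is Friday (ISO weekday 5).
That Friday belongs to ISO week 7 of ISO year 2898.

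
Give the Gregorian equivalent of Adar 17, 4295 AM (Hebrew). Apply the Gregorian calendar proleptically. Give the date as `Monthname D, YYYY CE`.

March 9, 535 CE

Julian Day Number of the source date = 1916532.
Converting JDN 1916532 to the Gregorian calendar gives 9 March 535 CE.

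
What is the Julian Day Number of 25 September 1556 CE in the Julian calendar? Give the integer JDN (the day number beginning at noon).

2289655

Equivalently 5 October 1556 (proleptic Gregorian).
JDN 2451545 is 1 January 2000 CE (Gregorian); the target day is −161890 days from there, so JDN = 2289655.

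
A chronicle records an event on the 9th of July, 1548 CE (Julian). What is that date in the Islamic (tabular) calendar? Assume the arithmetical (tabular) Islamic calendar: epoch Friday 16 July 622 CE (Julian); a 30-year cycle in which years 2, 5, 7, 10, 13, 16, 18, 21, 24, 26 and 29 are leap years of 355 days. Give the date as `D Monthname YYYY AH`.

Both dates share Julian Day Number 2286655; in the tabular Islamic calendar that is 2 Jumada al-Thani 955 AH.

2 Jumada al-Thani 955 AH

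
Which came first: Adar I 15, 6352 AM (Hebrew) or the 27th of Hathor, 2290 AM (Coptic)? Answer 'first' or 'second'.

second

First date → JDN 2667819; second date → JDN 2661173.
JDN 2661173 < JDN 2667819, so the second date is earlier.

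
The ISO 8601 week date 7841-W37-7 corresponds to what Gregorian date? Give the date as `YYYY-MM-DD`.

7841-09-19

ISO week 1 of 7841 is the week containing the first Thursday of 7841.
Week 37, day 7 (Sunday) lands on 7841-09-19.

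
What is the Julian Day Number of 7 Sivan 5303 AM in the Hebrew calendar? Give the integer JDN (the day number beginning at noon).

2284768

Equivalently 20 May 1543 (proleptic Gregorian).
JDN 2451545 is 1 January 2000 CE (Gregorian); the target day is −166777 days from there, so JDN = 2284768.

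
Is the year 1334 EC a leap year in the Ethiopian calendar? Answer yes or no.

no

1334 mod 4 = 2; in the Ethiopian calendar a year is leap when year mod 4 = 3, so it is a common year.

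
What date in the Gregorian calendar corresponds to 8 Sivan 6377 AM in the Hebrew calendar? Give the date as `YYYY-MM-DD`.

2617-06-04

Both dates share Julian Day Number 2677054; in the Gregorian calendar that is 4 June 2617 CE.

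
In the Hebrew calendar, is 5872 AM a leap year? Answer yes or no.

no

Hebrew year 5872 is year 1 of its 19-year Metonic cycle; leap years are at positions 3, 6, 8, 11, 14, 17, 19, so it is a common year (12 months).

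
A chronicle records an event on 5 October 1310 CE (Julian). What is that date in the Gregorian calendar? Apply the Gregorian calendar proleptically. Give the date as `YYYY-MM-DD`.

The Julian–Gregorian offset here is 8 days (Julian trailing).
5 October 1310 Julian + 8 days → 13 October 1310 Gregorian.

1310-10-13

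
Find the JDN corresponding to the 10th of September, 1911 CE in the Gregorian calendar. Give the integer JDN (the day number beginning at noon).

2419290

JDN 2400001 is 17 November 1858 CE (Gregorian), MJD 0; the target day is +19289 days from there, so JDN = 2419290.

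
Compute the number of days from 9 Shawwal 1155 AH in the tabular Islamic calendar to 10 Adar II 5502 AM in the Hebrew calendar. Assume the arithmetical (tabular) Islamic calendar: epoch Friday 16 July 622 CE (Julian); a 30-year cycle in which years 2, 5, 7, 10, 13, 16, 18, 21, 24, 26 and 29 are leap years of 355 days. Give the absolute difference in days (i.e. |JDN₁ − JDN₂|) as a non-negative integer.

First date → JDN 2357653; second date → JDN 2357387.
The interval is |2357653 − 2357387| = 266 days.

266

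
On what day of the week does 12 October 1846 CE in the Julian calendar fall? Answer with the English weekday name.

Equivalently 24 October 1846 Gregorian, JDN 2395594.
JDN 2395594 mod 7 = 5, and JDN 0 was a Monday, so this is a Saturday.

Saturday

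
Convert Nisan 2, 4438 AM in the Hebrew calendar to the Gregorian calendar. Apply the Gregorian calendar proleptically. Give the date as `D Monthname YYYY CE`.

Both dates share Julian Day Number 1968787; in the Gregorian calendar that is 3 April 678 CE.

3 April 678 CE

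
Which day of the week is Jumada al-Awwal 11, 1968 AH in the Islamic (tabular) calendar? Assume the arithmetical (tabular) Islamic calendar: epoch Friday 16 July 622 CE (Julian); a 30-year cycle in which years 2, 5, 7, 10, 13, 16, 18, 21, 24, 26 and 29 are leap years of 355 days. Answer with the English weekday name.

Sunday

In the Gregorian calendar this is 29 April 2531 (JDN 2645607).
JDN 2645607 mod 7 = 6, and JDN 0 was a Monday, so this is a Sunday.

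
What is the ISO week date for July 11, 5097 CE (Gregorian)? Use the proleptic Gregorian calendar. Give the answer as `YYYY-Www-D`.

The weekday is Sunday (ISO weekday 7).
That Sunday belongs to ISO week 27 of ISO year 5097.

5097-W27-7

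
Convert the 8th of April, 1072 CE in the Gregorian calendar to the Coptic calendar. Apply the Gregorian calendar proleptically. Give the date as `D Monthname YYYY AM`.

7 Parmouti 788 AM

Julian Day Number of the source date = 2112698.
Converting JDN 2112698 to the Coptic calendar gives 7 Parmouti 788 AM.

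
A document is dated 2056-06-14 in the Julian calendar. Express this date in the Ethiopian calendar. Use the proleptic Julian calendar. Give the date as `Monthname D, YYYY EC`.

Sene 20, 2048 EC

Julian Day Number of the source date = 2472177.
Converting JDN 2472177 to the Ethiopian calendar gives 20 Sene 2048 EC.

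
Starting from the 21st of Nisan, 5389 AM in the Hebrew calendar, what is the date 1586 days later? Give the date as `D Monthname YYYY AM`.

The starting date is JDN 2316144; 2316144 + 1586 = 2317730.
JDN 2317730 corresponds to 11 Elul 5393 AM.

11 Elul 5393 AM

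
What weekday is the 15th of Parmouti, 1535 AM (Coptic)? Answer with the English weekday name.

Thursday

This is JDN 2385547 (22 April 1819 Gregorian).
JDN 2385547 mod 7 = 3, and JDN 0 was a Monday, so this is a Thursday.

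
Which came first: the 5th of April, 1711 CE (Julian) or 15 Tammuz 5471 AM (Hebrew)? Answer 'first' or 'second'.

First date → JDN 2346095; second date → JDN 2346172.
JDN 2346095 < JDN 2346172, so the first date is earlier.

first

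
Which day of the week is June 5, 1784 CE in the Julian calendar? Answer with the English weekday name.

Wednesday

Equivalently 16 June 1784 Gregorian, JDN 2372820.
2372820 ≡ 2 (mod 7); counting from Monday = 0 gives Wednesday.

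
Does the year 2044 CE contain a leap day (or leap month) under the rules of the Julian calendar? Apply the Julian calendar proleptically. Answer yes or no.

yes

2044 mod 4 = 0, so it is a leap year in the Julian calendar.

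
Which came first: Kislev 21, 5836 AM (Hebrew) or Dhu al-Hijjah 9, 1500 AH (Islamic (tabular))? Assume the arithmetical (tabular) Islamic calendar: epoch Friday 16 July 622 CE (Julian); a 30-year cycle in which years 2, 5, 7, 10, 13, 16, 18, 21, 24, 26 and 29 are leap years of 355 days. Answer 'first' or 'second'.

The two dates have Julian Day Numbers 2479270 and 2479969 respectively.
Since 2479270 < 2479969, the first date comes first.

first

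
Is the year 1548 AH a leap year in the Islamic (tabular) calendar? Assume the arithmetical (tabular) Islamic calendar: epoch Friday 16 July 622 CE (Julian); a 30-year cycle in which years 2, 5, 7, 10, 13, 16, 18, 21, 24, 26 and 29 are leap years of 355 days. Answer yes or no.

yes

Year 1548 AH is year 18 of its 30-year cycle; leap positions are 2, 5, 7, 10, 13, 16, 18, 21, 24, 26, 29, so it is a leap year (355 days).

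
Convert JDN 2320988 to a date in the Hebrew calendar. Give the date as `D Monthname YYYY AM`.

The Gregorian equivalent of JDN 2320988 is 19 July 1642.
In the Hebrew calendar that day is 21 Tammuz 5402 AM.

21 Tammuz 5402 AM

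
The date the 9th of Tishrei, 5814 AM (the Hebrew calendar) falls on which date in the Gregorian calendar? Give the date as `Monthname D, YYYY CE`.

Both dates share Julian Day Number 2471167; in the Gregorian calendar that is 21 September 2053 CE.

September 21, 2053 CE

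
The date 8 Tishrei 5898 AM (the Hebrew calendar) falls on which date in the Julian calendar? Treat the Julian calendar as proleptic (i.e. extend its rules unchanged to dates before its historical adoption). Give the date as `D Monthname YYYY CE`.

9 September 2137 CE

The source date corresponds to 23 September 2137 in the Gregorian calendar (JDN 2501849).
That day falls on 9 September 2137 CE in the Julian calendar.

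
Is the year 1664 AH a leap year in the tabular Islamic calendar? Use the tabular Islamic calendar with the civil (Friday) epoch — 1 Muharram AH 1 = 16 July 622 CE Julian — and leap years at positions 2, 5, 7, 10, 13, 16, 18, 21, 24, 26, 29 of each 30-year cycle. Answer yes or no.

Year 1664 AH is year 14 of its 30-year cycle; leap positions are 2, 5, 7, 10, 13, 16, 18, 21, 24, 26, 29, so it is a common year (354 days).

no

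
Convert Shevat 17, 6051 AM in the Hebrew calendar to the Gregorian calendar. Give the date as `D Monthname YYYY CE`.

Both dates share Julian Day Number 2557877; in the Gregorian calendar that is 16 February 2291 CE.

16 February 2291 CE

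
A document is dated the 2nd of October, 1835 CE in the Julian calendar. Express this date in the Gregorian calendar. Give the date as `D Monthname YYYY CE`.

14 October 1835 CE

At this point the Julian calendar is 12 days behind the Gregorian.
2 October 1835 Julian + 12 days → 14 October 1835 Gregorian.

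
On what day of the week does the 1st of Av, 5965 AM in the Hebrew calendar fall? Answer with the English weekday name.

Friday

In the Gregorian calendar this is 19 July 2205 (JDN 2526619).
JDN 2526619 mod 7 = 4, and JDN 0 was a Monday, so this is a Friday.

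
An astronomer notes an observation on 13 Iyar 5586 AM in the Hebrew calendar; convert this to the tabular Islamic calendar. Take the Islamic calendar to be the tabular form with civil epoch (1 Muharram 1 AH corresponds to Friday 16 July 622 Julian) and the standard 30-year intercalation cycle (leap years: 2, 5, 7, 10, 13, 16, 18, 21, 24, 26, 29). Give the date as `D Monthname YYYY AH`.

Julian Day Number of the source date = 2388132.
Converting JDN 2388132 to the tabular Islamic calendar gives 12 Shawwal 1241 AH.

12 Shawwal 1241 AH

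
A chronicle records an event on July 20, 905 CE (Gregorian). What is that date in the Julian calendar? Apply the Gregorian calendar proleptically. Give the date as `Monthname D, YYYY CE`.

July 15, 905 CE

At this point the Julian calendar is 5 days behind the Gregorian.
20 July 905 Gregorian − 5 days → 15 July 905 Julian.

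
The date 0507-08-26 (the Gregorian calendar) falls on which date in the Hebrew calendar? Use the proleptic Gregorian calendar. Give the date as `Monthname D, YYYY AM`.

Av 29, 4267 AM

Julian Day Number of the source date = 1906475.
Converting JDN 1906475 to the Hebrew calendar gives 29 Av 4267 AM.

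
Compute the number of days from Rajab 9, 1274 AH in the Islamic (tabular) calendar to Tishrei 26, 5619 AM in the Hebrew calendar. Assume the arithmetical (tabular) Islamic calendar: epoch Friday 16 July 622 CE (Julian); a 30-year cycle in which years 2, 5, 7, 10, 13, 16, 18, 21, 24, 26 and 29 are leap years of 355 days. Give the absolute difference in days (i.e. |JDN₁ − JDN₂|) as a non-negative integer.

223

JDN of the first date = 2399734.
JDN of the second date = 2399957.
|2399957 − 2399734| = 223.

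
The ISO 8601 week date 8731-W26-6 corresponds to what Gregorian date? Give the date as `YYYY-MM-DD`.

ISO week 1 of 8731 is the week containing the first Thursday of 8731.
Week 26, day 6 (Saturday) lands on 8731-06-27.

8731-06-27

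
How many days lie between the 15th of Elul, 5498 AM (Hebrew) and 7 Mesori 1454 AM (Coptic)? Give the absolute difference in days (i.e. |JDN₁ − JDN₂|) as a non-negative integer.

First date → JDN 2356094; second date → JDN 2356074.
The interval is |2356094 − 2356074| = 20 days.

20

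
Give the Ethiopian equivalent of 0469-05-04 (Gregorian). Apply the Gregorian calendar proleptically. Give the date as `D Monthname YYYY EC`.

Both dates share Julian Day Number 1892483; in the Ethiopian calendar that is 8 Ginbot 461 EC.

8 Ginbot 461 EC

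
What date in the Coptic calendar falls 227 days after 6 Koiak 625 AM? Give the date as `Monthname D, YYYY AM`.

The starting date is JDN 2053041; 2053041 + 227 = 2053268.
JDN 2053268 corresponds to Epip 23, 625 AM.

Epip 23, 625 AM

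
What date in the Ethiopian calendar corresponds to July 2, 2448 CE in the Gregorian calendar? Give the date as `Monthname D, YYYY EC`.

Sene 22, 2440 EC

Both dates share Julian Day Number 2615357; in the Ethiopian calendar that is 22 Sene 2440 EC.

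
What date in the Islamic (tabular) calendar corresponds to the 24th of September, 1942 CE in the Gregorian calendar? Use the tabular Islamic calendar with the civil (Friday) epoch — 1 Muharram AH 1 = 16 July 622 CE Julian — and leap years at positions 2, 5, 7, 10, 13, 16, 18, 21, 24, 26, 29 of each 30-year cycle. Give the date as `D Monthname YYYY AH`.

Julian Day Number of the source date = 2430627.
Converting JDN 2430627 to the tabular Islamic calendar gives 13 Ramadan 1361 AH.

13 Ramadan 1361 AH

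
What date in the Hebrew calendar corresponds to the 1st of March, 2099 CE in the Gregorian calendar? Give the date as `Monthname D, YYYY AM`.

Adar 9, 5859 AM

Julian Day Number of the source date = 2487764.
Converting JDN 2487764 to the Hebrew calendar gives 9 Adar 5859 AM.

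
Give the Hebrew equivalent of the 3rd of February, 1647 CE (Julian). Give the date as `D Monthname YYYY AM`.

8 Adar I 5407 AM

Julian Day Number of the source date = 2322658.
Converting JDN 2322658 to the Hebrew calendar gives 8 Adar I 5407 AM.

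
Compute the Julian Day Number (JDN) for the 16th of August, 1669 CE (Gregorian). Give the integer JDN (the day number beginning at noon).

JDN 2451545 is 1 January 2000 CE (Gregorian); the target day is −120667 days from there, so JDN = 2330878.

2330878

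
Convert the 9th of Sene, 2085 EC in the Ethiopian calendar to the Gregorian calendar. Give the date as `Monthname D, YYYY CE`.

Both dates share Julian Day Number 2485680; in the Gregorian calendar that is 16 June 2093 CE.

June 16, 2093 CE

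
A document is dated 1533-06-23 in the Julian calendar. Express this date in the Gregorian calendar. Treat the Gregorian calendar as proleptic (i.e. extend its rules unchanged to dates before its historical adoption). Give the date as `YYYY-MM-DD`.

1533-07-03

At this point the Julian calendar is 10 days behind the Gregorian.
23 June 1533 Julian + 10 days → 3 July 1533 Gregorian.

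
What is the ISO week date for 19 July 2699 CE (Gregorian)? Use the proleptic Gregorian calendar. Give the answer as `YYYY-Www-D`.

2699-W29-3

The weekday is Wednesday (ISO weekday 3).
That Wednesday belongs to ISO week 29 of ISO year 2699.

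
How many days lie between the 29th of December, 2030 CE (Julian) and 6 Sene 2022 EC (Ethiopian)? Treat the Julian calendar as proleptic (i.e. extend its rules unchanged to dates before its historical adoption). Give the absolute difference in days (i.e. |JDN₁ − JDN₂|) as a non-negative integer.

212

First date → JDN 2462878; second date → JDN 2462666.
The interval is |2462878 − 2462666| = 212 days.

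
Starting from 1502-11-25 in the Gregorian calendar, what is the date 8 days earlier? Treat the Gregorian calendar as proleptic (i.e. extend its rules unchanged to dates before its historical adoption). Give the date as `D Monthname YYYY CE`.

Counting 8 days back from JDN 2269982 reaches JDN 2269974, which is 17 November 1502 CE.

17 November 1502 CE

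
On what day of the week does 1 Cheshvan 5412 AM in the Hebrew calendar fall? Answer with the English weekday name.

Equivalently 16 October 1651 Gregorian, JDN 2324364.
JDN 2324364 mod 7 = 0, and JDN 0 was a Monday, so this is a Monday.

Monday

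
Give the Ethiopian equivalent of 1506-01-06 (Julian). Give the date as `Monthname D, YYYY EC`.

The source date corresponds to 16 January 1506 in the proleptic Gregorian calendar (JDN 2271130).
That day falls on 11 Tir 1498 EC in the Ethiopian calendar.

Tir 11, 1498 EC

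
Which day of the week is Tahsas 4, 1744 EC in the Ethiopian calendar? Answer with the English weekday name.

Sunday

This is JDN 2360945 (12 December 1751 Gregorian).
Since JDN mod 7 = 6 (0 = Monday), the day is Sunday.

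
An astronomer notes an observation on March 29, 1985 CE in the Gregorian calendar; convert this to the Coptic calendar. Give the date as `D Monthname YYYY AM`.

Both dates share Julian Day Number 2446154; in the Coptic calendar that is 20 Paremhat 1701 AM.

20 Paremhat 1701 AM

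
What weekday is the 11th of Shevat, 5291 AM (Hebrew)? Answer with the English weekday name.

Sunday

In the proleptic Gregorian calendar this is 8 February 1531 (JDN 2280284).
2280284 ≡ 6 (mod 7); counting from Monday = 0 gives Sunday.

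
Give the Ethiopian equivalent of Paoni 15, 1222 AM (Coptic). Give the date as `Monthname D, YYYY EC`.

The source date corresponds to 19 June 1506 in the proleptic Gregorian calendar (JDN 2271284).
That day falls on 15 Sene 1498 EC in the Ethiopian calendar.

Sene 15, 1498 EC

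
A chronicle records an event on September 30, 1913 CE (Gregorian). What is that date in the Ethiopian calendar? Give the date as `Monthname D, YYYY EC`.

Meskerem 20, 1906 EC

Both dates share Julian Day Number 2420041; in the Ethiopian calendar that is 20 Meskerem 1906 EC.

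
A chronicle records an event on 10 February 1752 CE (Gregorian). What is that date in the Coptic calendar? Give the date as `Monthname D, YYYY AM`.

Julian Day Number of the source date = 2361005.
Converting JDN 2361005 to the Coptic calendar gives 4 Meshir 1468 AM.

Meshir 4, 1468 AM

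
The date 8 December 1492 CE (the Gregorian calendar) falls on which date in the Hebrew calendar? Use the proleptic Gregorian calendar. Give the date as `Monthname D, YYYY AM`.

Kislev 9, 5253 AM

Julian Day Number of the source date = 2266344.
Converting JDN 2266344 to the Hebrew calendar gives 9 Kislev 5253 AM.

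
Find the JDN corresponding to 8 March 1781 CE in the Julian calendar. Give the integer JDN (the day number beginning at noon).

Equivalently 19 March 1781 (Gregorian).
JDN 2299161 is 15 October 1582 CE (Gregorian); the target day is +72474 days from there, so JDN = 2371635.

2371635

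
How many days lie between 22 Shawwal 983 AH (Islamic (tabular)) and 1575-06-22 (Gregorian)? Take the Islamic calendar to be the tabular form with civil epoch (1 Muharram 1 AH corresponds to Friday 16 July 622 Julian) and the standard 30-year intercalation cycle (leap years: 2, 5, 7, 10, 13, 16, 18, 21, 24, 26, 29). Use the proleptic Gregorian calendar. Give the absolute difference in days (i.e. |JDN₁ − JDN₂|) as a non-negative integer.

JDN of the first date = 2296715.
JDN of the second date = 2296489.
|2296489 − 2296715| = 226.

226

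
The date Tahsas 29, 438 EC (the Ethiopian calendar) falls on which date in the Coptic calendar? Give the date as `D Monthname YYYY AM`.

Julian Day Number of the source date = 1883953.
Converting JDN 1883953 to the Coptic calendar gives 29 Koiak 162 AM.

29 Koiak 162 AM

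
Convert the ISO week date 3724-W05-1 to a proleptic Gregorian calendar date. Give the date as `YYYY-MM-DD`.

ISO week 1 of 3724 is the week containing the first Thursday of 3724.
Week 5, day 1 (Monday) lands on 3724-01-31.

3724-01-31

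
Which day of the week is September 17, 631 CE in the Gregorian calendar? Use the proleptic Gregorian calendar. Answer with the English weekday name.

JDN 1951787 mod 7 = 5, and JDN 0 was a Monday, so this is a Saturday.

Saturday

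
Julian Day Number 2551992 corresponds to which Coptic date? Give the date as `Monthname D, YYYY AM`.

Koiak 26, 1991 AM

JDN 2551992 is 6 January 2275 in the Gregorian calendar.
In the Coptic calendar that day is Koiak 26, 1991 AM.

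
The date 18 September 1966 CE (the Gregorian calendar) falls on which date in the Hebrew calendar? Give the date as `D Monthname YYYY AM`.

Both dates share Julian Day Number 2439387; in the Hebrew calendar that is 4 Tishrei 5727 AM.

4 Tishrei 5727 AM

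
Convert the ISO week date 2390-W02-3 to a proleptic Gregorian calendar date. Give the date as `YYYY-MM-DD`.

2390-01-10

ISO week 1 of 2390 is the week containing the first Thursday of 2390.
Week 2, day 3 (Wednesday) lands on 2390-01-10.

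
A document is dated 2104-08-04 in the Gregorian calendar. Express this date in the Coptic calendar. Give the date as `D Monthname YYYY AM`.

Julian Day Number of the source date = 2489746.
Converting JDN 2489746 to the Coptic calendar gives 27 Epip 1820 AM.

27 Epip 1820 AM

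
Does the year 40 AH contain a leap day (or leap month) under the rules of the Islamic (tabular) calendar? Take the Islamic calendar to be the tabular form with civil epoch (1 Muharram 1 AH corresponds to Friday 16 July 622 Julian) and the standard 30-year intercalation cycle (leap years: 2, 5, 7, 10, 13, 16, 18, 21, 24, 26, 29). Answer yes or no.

Year 40 AH is year 10 of its 30-year cycle; leap positions are 2, 5, 7, 10, 13, 16, 18, 21, 24, 26, 29, so it is a leap year (355 days).

yes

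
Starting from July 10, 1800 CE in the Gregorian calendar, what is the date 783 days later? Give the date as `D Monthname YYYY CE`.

1 September 1802 CE

JDN of July 10, 1800 CE = 2378687.
2378687 + 783 = 2379470.
JDN 2379470 in the Gregorian calendar is 1 September 1802 CE.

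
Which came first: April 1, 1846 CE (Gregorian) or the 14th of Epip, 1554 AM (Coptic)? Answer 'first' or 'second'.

second

The two dates have Julian Day Numbers 2395388 and 2392576 respectively.
Since 2392576 < 2395388, the second date comes first.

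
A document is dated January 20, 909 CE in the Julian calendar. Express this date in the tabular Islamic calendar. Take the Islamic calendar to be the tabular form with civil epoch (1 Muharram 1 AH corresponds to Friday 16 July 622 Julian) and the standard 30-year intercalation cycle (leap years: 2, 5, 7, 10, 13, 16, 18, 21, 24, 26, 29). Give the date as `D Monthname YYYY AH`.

24 Rabi' al-Thani 296 AH

The source date corresponds to 25 January 909 in the proleptic Gregorian calendar (JDN 2053090).
That day falls on 24 Rabi' al-Thani 296 AH in the tabular Islamic calendar.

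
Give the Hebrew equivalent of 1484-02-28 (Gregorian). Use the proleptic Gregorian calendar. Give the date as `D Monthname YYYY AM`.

Julian Day Number of the source date = 2263138.
Converting JDN 2263138 to the Hebrew calendar gives 23 Adar I 5244 AM.

23 Adar I 5244 AM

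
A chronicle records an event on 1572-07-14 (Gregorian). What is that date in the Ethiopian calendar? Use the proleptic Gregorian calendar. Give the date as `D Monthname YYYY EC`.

10 Hamle 1564 EC

Julian Day Number of the source date = 2295416.
Converting JDN 2295416 to the Ethiopian calendar gives 10 Hamle 1564 EC.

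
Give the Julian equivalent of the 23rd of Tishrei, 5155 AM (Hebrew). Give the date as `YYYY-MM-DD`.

1394-09-18

Julian Day Number of the source date = 2230477.
Converting JDN 2230477 to the Julian calendar gives 18 September 1394 CE.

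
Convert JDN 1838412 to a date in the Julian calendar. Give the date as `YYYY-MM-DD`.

The proleptic Gregorian equivalent of JDN 1838412 is 20 April 321.
In the Julian calendar that day is 0321-04-19.

0321-04-19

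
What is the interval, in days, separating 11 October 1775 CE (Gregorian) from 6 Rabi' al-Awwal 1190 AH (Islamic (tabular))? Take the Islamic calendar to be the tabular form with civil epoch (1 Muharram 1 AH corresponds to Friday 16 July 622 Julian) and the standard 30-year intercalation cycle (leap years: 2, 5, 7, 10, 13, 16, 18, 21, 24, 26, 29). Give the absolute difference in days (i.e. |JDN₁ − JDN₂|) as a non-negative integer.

197

First date → JDN 2369649; second date → JDN 2369846.
The interval is |2369649 − 2369846| = 197 days.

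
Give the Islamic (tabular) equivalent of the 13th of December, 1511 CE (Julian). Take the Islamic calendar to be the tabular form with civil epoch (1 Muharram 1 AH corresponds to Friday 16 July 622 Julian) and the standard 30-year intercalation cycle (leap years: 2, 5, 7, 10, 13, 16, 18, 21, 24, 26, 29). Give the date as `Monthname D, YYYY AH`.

Ramadan 22, 917 AH

The source date corresponds to 23 December 1511 in the proleptic Gregorian calendar (JDN 2273297).
That day falls on 22 Ramadan 917 AH in the tabular Islamic calendar.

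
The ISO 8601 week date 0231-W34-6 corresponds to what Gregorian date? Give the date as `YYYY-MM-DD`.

ISO week 1 of 231 is the week containing the first Thursday of 231.
Week 34, day 6 (Saturday) lands on 0231-08-27.

0231-08-27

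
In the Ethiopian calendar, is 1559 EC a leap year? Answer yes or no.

1559 mod 4 = 3; in the Ethiopian calendar a year is leap when year mod 4 = 3, so it is a leap year.

yes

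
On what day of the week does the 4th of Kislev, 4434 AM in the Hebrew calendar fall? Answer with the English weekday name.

Saturday

In the proleptic Gregorian calendar this is 22 November 673 (JDN 1967194).
Since JDN mod 7 = 5 (0 = Monday), the day is Saturday.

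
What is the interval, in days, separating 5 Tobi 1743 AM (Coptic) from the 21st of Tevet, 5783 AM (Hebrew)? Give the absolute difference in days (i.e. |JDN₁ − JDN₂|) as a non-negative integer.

1460

First date → JDN 2461419; second date → JDN 2459959.
The interval is |2461419 − 2459959| = 1460 days.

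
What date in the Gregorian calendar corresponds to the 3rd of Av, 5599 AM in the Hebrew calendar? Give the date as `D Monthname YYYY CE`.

Both dates share Julian Day Number 2392935; in the Gregorian calendar that is 14 July 1839 CE.

14 July 1839 CE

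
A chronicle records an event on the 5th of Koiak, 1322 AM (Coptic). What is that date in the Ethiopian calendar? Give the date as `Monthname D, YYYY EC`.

Both dates share Julian Day Number 2307619; in the Ethiopian calendar that is 5 Tahsas 1598 EC.

Tahsas 5, 1598 EC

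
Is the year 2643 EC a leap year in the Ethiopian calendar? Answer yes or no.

yes

2643 mod 4 = 3; in the Ethiopian calendar a year is leap when year mod 4 = 3, so it is a leap year.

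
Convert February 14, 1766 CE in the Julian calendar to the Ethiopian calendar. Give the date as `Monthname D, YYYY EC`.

Both dates share Julian Day Number 2366134; in the Ethiopian calendar that is 20 Yekatit 1758 EC.

Yekatit 20, 1758 EC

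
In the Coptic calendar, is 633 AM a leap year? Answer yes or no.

633 mod 4 = 1; in the Coptic calendar a year is leap when year mod 4 = 3, so it is a common year.

no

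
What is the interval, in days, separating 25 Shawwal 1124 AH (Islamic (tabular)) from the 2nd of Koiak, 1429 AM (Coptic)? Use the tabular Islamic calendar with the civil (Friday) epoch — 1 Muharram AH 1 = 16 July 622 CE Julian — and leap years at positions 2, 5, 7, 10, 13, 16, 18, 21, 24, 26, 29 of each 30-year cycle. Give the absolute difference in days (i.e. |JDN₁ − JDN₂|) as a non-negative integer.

JDN of the first date = 2346684.
JDN of the second date = 2346698.
|2346698 − 2346684| = 14.

14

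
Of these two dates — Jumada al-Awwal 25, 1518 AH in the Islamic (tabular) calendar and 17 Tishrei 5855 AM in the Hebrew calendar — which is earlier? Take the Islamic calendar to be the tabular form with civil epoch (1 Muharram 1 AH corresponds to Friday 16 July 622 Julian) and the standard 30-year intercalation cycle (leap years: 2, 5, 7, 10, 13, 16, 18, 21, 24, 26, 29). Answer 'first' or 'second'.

second

First date → JDN 2486156; second date → JDN 2486148.
JDN 2486148 < JDN 2486156, so the second date is earlier.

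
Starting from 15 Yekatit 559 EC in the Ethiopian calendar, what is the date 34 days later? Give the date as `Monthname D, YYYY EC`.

Megabit 19, 559 EC

Counting 34 days forward from JDN 1928194 reaches JDN 1928228, which is Megabit 19, 559 EC.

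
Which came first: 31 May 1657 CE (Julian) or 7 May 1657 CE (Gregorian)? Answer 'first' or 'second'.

second

Converting both to JDN: 2326428 vs 2326394; the smaller is the second.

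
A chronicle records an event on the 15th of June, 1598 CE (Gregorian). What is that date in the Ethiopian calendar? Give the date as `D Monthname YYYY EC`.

11 Sene 1590 EC

Both dates share Julian Day Number 2304883; in the Ethiopian calendar that is 11 Sene 1590 EC.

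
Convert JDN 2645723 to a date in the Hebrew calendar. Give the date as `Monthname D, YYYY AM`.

The Gregorian equivalent of JDN 2645723 is 23 August 2531.
In the Hebrew calendar that day is Elul 9, 6291 AM.

Elul 9, 6291 AM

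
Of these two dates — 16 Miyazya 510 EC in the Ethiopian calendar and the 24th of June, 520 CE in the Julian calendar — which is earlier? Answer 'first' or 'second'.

first

The two dates have Julian Day Numbers 1910358 and 1911163 respectively.
Since 1910358 < 1911163, the first date comes first.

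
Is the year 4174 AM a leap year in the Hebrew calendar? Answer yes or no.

Hebrew year 4174 is year 13 of its 19-year Metonic cycle; leap years are at positions 3, 6, 8, 11, 14, 17, 19, so it is a common year (12 months).

no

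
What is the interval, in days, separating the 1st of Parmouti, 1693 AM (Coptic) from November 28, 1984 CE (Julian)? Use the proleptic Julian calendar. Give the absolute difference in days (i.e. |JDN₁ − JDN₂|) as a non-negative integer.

JDN of the first date = 2443243.
JDN of the second date = 2446046.
|2446046 − 2443243| = 2803.

2803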